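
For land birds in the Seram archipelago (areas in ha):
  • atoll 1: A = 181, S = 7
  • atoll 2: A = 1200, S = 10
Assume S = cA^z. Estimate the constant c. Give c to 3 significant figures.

z = ln(S₂/S₁) / ln(A₂/A₁) = ln(10/7) / ln(1200/181) = 0.3567 / 1.8916 = 0.1886
c = S₁ / A₁^z = 7 / 181^0.1886 = 7 / 2.665 = 2.627

2.63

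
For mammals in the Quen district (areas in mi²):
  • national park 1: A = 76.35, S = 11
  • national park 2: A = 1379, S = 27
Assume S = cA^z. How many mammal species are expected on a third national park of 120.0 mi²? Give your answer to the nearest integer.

z = ln(27/11) / ln(1379/76.35) = 0.8979 / 2.8938 = 0.3103
c = 11 / 76.35^0.3103 = 11 / 3.839 = 2.865
S₃ = 2.865 × 120^0.3103 = 2.865 × 4.417 ≈ 12.66

13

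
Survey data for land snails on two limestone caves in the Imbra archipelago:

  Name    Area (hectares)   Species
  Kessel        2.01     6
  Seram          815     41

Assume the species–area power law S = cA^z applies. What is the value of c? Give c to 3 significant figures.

4.80

z = ln(S₂/S₁) / ln(A₂/A₁) = ln(41/6) / ln(815/2.01) = 1.9218 / 6.0051 = 0.3200
c = S₁ / A₁^z = 6 / 2.01^0.3200 = 6 / 1.25 = 4.799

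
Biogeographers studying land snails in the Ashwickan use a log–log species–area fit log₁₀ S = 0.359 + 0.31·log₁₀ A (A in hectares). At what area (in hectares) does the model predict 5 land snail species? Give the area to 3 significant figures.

5 = 2.286 × A^0.31  ⇒  A^0.31 = 5/2.286 = 2.188
ln A = ln(2.188) / 0.31 = 0.7828 / 0.31 = 2.5252
A = e^2.5252 ≈ 12.49 hectares

12.5 hectares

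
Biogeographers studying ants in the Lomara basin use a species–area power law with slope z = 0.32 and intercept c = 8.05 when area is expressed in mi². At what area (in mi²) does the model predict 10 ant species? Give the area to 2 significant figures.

2.0 mi²

10 = 8.05 × A^0.32  ⇒  A^0.32 = 10/8.05 = 1.242
ln A = ln(1.242) / 0.32 = 0.2169 / 0.32 = 0.6779
A = e^0.6779 ≈ 1.97 mi²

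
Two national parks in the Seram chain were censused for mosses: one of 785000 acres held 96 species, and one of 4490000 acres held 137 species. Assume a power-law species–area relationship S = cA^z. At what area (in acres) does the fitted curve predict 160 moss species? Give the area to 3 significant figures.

9610000 acres

z = ln(137/96) / ln(4490000/785000) = 0.3556 / 1.7439 = 0.2039
c = 96 / 785000^0.2039 = 96 / 15.93 = 6.028
A = (160/6.028)^(1/0.2039) ⇒ ln A = ln(26.54)/0.2039 = 16.0784
A = e^16.0784 ≈ 9610686 acres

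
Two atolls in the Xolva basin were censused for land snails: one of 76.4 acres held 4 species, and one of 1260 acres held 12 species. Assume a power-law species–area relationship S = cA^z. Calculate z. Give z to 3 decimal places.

0.392

Taking logs: ln S = ln c + z ln A, so z = (ln S₂ − ln S₁)/(ln A₂ − ln A₁).
z = ln(12/4) / ln(1260/76.4) = ln(3) / ln(16.49) = 1.0986 / 2.8029 = 0.3920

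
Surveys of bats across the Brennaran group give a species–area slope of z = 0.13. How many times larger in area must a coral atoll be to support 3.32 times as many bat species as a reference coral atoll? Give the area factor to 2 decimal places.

10203.63

(A₂/A₁)^0.13 = 3.32, so A₂/A₁ = 3.32^(1/0.13) = 3.32^7.692
ln(A₂/A₁) = ln 3.32 / 0.13 = 1.2000 / 0.13 = 9.2305
A₂/A₁ = e^9.2305 ≈ 10204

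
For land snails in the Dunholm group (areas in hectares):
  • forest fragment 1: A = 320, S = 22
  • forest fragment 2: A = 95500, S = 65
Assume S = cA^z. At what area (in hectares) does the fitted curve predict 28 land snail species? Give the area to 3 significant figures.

1140 hectares

z = ln(65/22) / ln(95500/320) = 1.0833 / 5.6986 = 0.1901
c = 22 / 320^0.1901 = 22 / 2.994 = 7.348
A = (28/7.348)^(1/0.1901) ⇒ ln A = ln(3.811)/0.1901 = 7.0369
A = e^7.0369 ≈ 1138 hectares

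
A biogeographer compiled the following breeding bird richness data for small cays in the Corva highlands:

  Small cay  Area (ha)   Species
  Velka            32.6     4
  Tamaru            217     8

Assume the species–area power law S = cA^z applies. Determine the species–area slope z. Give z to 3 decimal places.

Taking logs: ln S = ln c + z ln A, so z = (ln S₂ − ln S₁)/(ln A₂ − ln A₁).
z = ln(8/4) / ln(217/32.6) = ln(2) / ln(6.656) = 0.6931 / 1.8956 = 0.3657

0.366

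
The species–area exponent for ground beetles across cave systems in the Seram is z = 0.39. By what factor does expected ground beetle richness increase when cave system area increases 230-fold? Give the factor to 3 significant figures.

S₂/S₁ = (A₂/A₁)^z = 230^0.39
ln(S₂/S₁) = 0.39 × ln 230 = 0.39 × 5.4381 = 2.1209
S₂/S₁ = e^2.1209 ≈ 8.338

8.34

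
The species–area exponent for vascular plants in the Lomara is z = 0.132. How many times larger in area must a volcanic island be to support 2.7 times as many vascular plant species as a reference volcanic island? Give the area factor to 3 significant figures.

(A₂/A₁)^0.132 = 2.7, so A₂/A₁ = 2.7^(1/0.132) = 2.7^7.576
ln(A₂/A₁) = ln 2.7 / 0.132 = 0.9933 / 0.132 = 7.5246
A₂/A₁ = e^7.5246 ≈ 1853

1850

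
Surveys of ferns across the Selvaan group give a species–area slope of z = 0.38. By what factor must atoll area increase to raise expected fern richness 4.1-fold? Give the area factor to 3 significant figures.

(A₂/A₁)^0.38 = 4.1, so A₂/A₁ = 4.1^(1/0.38) = 4.1^2.632
ln(A₂/A₁) = ln 4.1 / 0.38 = 1.4110 / 0.38 = 3.7131
A₂/A₁ = e^3.7131 ≈ 40.98

41.0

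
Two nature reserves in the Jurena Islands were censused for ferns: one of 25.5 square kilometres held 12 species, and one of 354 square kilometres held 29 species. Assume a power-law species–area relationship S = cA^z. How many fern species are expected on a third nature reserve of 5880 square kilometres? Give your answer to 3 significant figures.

74.4

z = ln(29/12) / ln(354/25.5) = 0.8824 / 2.6306 = 0.3354
c = 12 / 25.5^0.3354 = 12 / 2.963 = 4.049
S₃ = 4.049 × 5880^0.3354 = 4.049 × 18.38 ≈ 74.43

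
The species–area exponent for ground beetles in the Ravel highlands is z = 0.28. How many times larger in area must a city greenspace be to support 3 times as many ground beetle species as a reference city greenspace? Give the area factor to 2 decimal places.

50.58

(A₂/A₁)^0.28 = 3, so A₂/A₁ = 3^(1/0.28) = 3^3.571
ln(A₂/A₁) = ln 3 / 0.28 = 1.0986 / 0.28 = 3.9236
A₂/A₁ = e^3.9236 ≈ 50.58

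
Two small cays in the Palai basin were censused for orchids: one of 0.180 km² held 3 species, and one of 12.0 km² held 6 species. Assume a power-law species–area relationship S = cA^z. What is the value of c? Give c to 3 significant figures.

z = ln(S₂/S₁) / ln(A₂/A₁) = ln(6/3) / ln(12/0.18) = 0.6931 / 4.1997 = 0.1650
c = S₁ / A₁^z = 3 / 0.18^0.1650 = 3 / 0.7535 = 3.981

3.98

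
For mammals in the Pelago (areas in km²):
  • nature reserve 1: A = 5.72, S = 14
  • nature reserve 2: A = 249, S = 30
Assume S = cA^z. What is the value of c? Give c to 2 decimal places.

9.84

z = ln(S₂/S₁) / ln(A₂/A₁) = ln(30/14) / ln(249/5.72) = 0.7621 / 3.7735 = 0.2020
c = S₁ / A₁^z = 14 / 5.72^0.2020 = 14 / 1.422 = 9.844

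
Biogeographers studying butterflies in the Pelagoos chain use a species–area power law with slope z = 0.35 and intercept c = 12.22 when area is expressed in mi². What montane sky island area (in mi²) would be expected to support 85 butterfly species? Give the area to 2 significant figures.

85 = 12.22 × A^0.35  ⇒  A^0.35 = 85/12.22 = 6.956
ln A = ln(6.956) / 0.35 = 1.9396 / 0.35 = 5.5416
A = e^5.5416 ≈ 255.1 mi²

260 mi²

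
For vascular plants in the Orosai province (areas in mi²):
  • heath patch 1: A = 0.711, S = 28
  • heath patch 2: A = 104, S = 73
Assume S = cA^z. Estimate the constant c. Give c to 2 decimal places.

z = ln(S₂/S₁) / ln(A₂/A₁) = ln(73/28) / ln(104/0.711) = 0.9583 / 4.9855 = 0.1922
c = S₁ / A₁^z = 28 / 0.711^0.1922 = 28 / 0.9365 = 29.9

29.90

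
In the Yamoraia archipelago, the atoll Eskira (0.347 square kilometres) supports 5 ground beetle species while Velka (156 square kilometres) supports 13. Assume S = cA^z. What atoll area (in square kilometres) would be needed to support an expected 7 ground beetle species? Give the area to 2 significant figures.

3.0 square kilometres

z = ln(13/5) / ln(156/0.347) = 0.9555 / 6.1083 = 0.1564
c = 5 / 0.347^0.1564 = 5 / 0.8474 = 5.9
A = (7/5.9)^(1/0.1564) ⇒ ln A = ln(1.186)/0.1564 = 1.0925
A = e^1.0925 ≈ 2.982 square kilometres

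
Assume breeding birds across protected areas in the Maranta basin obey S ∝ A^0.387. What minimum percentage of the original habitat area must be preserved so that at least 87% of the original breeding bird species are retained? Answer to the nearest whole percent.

Need (A_new/A_old)^0.387 = 0.87, so A_new/A_old = 0.87^(1/0.387) = 0.87^2.584
ln(A_new/A_old) = ln 0.87 / 0.387 = -0.1393 / 0.387 = -0.3599
A_new/A_old = e^-0.3599 ≈ 0.6978

70%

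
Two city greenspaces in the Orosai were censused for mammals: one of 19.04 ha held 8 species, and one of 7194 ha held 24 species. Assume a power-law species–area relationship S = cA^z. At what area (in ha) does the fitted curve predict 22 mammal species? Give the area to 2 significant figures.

4500 ha

z = ln(24/8) / ln(7194/19.04) = 1.0986 / 5.9345 = 0.1851
c = 8 / 19.04^0.1851 = 8 / 1.725 = 4.637
A = (22/4.637)^(1/0.1851) ⇒ ln A = ln(4.745)/0.1851 = 8.4110
A = e^8.4110 ≈ 4496 ha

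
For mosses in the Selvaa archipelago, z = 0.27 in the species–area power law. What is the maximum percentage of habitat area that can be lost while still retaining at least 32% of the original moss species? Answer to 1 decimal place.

Need (A_new/A_old)^0.27 = 0.32, so A_new/A_old = 0.32^(1/0.27) = 0.32^3.704
ln(A_new/A_old) = ln 0.32 / 0.27 = -1.1394 / 0.27 = -4.2201
A_new/A_old = e^-4.2201 ≈ 0.0147
Fraction that can be lost = 1 − 0.0147 = 0.9853

98.5%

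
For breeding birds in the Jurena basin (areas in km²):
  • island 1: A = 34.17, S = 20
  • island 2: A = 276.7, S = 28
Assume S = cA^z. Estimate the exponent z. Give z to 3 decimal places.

0.161

Taking logs: ln S = ln c + z ln A, so z = (ln S₂ − ln S₁)/(ln A₂ − ln A₁).
z = ln(28/20) / ln(276.7/34.17) = ln(1.4) / ln(8.098) = 0.3365 / 2.0916 = 0.1609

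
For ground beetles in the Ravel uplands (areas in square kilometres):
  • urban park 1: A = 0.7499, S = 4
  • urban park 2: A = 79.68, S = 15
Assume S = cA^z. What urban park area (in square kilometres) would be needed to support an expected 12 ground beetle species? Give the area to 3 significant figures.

z = ln(15/4) / ln(79.68/0.7499) = 1.3218 / 4.6658 = 0.2833
c = 4 / 0.7499^0.2833 = 4 / 0.9217 = 4.34
A = (12/4.34)^(1/0.2833) ⇒ ln A = ln(2.765)/0.2833 = 3.5903
A = e^3.5903 ≈ 36.25 square kilometres

36.2 square kilometres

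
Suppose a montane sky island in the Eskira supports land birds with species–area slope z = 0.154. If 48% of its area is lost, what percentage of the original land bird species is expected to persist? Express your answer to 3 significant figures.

90.4%

S_new/S_old = (A_new/A_old)^z = 0.52^0.154
= exp(0.154 × ln 0.52) = exp(0.154 × -0.6539) = exp(-0.1007) ≈ 0.9042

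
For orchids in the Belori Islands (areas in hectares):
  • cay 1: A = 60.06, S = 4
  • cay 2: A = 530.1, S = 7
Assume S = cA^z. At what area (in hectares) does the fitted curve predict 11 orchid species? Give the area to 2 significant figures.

3100 hectares

z = ln(7/4) / ln(530.1/60.06) = 0.5596 / 2.1777 = 0.2570
c = 4 / 60.06^0.2570 = 4 / 2.864 = 1.396
A = (11/1.396)^(1/0.2570) ⇒ ln A = ln(7.877)/0.2570 = 8.0319
A = e^8.0319 ≈ 3078 hectares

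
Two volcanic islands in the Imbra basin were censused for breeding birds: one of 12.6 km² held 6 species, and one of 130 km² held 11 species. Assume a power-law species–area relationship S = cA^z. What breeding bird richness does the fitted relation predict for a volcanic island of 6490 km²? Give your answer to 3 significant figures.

30.4

z = ln(11/6) / ln(130/12.6) = 0.6061 / 2.3338 = 0.2597
c = 6 / 12.6^0.2597 = 6 / 1.931 = 3.107
S₃ = 3.107 × 6490^0.2597 = 3.107 × 9.775 ≈ 30.37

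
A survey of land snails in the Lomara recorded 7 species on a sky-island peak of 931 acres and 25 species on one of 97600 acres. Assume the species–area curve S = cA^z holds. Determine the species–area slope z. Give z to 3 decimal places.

Taking logs: ln S = ln c + z ln A, so z = (ln S₂ − ln S₁)/(ln A₂ − ln A₁).
z = ln(25/7) / ln(97600/931) = ln(3.571) / ln(104.8) = 1.2730 / 4.6524 = 0.2736

0.274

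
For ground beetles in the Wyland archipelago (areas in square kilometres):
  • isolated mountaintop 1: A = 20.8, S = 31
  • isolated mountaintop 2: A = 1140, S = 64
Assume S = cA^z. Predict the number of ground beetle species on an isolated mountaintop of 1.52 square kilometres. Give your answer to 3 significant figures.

z = ln(64/31) / ln(1140/20.8) = 0.7249 / 4.0038 = 0.1811
c = 31 / 20.8^0.1811 = 31 / 1.732 = 17.89
S₃ = 17.89 × 1.52^0.1811 = 17.89 × 1.079 ≈ 19.3

19.3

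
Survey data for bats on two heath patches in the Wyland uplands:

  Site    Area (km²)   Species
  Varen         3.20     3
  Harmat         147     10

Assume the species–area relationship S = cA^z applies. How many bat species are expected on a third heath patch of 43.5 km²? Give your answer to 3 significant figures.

z = ln(10/3) / ln(147/3.2) = 1.2040 / 3.8273 = 0.3146
c = 3 / 3.2^0.3146 = 3 / 1.442 = 2.081
S₃ = 2.081 × 43.5^0.3146 = 2.081 × 3.277 ≈ 6.818

6.82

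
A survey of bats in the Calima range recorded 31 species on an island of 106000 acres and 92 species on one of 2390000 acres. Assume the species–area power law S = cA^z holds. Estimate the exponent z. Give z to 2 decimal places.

0.35

Taking logs: ln S = ln c + z ln A, so z = (ln S₂ − ln S₁)/(ln A₂ − ln A₁).
z = ln(92/31) / ln(2390000/106000) = ln(2.968) / ln(22.55) = 1.0878 / 3.1156 = 0.3491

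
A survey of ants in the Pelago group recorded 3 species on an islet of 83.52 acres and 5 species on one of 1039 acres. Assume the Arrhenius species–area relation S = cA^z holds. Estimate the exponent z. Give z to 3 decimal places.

0.203

Taking logs: ln S = ln c + z ln A, so z = (ln S₂ − ln S₁)/(ln A₂ − ln A₁).
z = ln(5/3) / ln(1039/83.52) = ln(1.667) / ln(12.44) = 0.5108 / 2.5209 = 0.2026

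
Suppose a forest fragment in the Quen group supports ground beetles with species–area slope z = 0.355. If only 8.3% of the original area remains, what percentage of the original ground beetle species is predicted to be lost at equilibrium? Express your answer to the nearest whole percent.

59%

S_new/S_old = (A_new/A_old)^z = 0.083^0.355
= exp(0.355 × ln 0.083) = exp(0.355 × -2.4889) = exp(-0.8836) ≈ 0.4133
Fraction lost = 1 − 0.4133 = 0.5867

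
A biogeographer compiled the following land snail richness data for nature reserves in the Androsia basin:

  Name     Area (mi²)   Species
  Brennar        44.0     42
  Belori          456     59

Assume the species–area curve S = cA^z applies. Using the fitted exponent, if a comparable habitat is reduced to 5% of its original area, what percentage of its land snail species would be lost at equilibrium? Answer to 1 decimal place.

35.3%

z = ln(59/42) / ln(456/44) = 0.3399 / 2.3383 = 0.1453
S_new/S_old = (A_new/A_old)^z = 0.05^0.1453 = exp(0.1453 × -2.9957) = 0.647
Fraction lost = 1 − 0.647 = 0.353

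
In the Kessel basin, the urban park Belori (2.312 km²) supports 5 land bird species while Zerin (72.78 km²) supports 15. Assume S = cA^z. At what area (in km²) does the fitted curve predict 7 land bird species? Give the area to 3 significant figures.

6.65 km²

z = ln(15/5) / ln(72.78/2.312) = 1.0986 / 3.4493 = 0.3185
c = 5 / 2.312^0.3185 = 5 / 1.306 = 3.829
A = (7/3.829)^(1/0.3185) ⇒ ln A = ln(1.828)/0.3185 = 1.8945
A = e^1.8945 ≈ 6.649 km²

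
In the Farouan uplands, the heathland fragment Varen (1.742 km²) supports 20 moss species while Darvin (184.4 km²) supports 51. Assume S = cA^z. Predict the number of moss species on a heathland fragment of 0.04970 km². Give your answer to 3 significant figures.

9.79

z = ln(51/20) / ln(184.4/1.742) = 0.9361 / 4.6621 = 0.2008
c = 20 / 1.742^0.2008 = 20 / 1.118 = 17.89
S₃ = 17.89 × 0.0497^0.2008 = 17.89 × 0.5473 ≈ 9.792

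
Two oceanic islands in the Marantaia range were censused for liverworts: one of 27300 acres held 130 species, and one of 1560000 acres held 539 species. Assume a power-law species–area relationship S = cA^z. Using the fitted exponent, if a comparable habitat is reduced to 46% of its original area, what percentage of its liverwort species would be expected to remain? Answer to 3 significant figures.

76.1%

z = ln(539/130) / ln(1560000/27300) = 1.4222 / 4.0456 = 0.3515
S_new/S_old = (A_new/A_old)^z = 0.46^0.3515 = exp(0.3515 × -0.7765) = 0.7611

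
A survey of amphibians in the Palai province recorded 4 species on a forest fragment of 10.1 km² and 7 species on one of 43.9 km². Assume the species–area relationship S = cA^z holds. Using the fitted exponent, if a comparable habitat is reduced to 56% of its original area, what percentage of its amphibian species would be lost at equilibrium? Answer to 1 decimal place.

z = ln(7/4) / ln(43.9/10.1) = 0.5596 / 1.4694 = 0.3809
S_new/S_old = (A_new/A_old)^z = 0.56^0.3809 = exp(0.3809 × -0.5798) = 0.8019
Fraction lost = 1 − 0.8019 = 0.1981

19.8%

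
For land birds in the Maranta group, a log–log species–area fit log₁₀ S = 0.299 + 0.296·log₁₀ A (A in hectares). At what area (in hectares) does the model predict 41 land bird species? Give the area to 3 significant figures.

41 = 1.991 × A^0.296  ⇒  A^0.296 = 41/1.991 = 20.6
ln A = ln(20.6) / 0.296 = 3.0251 / 0.296 = 10.2199
A = e^10.2199 ≈ 27445 hectares

27400 hectares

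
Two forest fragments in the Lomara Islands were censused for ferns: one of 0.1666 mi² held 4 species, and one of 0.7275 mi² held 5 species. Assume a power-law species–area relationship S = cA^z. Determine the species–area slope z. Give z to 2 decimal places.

0.15

Taking logs: ln S = ln c + z ln A, so z = (ln S₂ − ln S₁)/(ln A₂ − ln A₁).
z = ln(5/4) / ln(0.7275/0.1666) = ln(1.25) / ln(4.367) = 0.2231 / 1.4740 = 0.1514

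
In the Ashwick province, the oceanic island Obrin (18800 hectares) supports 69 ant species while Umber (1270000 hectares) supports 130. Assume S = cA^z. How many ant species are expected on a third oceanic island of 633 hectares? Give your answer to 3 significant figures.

z = ln(130/69) / ln(1270000/18800) = 0.6334 / 4.2129 = 0.1504
c = 69 / 18800^0.1504 = 69 / 4.392 = 15.71
S₃ = 15.71 × 633^0.1504 = 15.71 × 2.638 ≈ 41.44

41.4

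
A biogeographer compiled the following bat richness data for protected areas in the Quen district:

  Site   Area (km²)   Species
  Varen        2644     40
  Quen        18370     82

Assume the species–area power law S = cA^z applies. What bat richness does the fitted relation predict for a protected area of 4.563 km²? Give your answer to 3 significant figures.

3.79

z = ln(82/40) / ln(18370/2644) = 0.7178 / 1.9384 = 0.3703
c = 40 / 2644^0.3703 = 40 / 18.51 = 2.161
S₃ = 2.161 × 4.563^0.3703 = 2.161 × 1.754 ≈ 3.792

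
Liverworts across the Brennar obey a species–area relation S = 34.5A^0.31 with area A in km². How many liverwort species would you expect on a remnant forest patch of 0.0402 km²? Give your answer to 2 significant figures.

S = 34.5 × 0.0402^0.31 = 34.5 × 0.3692 ≈ 12.74

13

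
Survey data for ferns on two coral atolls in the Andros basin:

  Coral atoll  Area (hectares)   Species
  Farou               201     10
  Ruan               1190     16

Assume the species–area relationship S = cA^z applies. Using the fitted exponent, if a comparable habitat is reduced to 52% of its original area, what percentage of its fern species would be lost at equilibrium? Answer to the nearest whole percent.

z = ln(16/10) / ln(1190/201) = 0.4700 / 1.7784 = 0.2643
S_new/S_old = (A_new/A_old)^z = 0.52^0.2643 = exp(0.2643 × -0.6539) = 0.8413
Fraction lost = 1 − 0.8413 = 0.1587

16%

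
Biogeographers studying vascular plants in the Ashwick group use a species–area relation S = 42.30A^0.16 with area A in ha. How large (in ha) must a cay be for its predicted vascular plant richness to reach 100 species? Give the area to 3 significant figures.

100 = 42.3 × A^0.16  ⇒  A^0.16 = 100/42.3 = 2.364
ln A = ln(2.364) / 0.16 = 0.8604 / 0.16 = 5.3774
A = e^5.3774 ≈ 216.5 ha

216 ha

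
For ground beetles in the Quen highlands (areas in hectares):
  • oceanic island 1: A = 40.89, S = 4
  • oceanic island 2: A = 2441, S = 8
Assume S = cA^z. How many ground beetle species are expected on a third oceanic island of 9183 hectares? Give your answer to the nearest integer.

z = ln(8/4) / ln(2441/40.89) = 0.6931 / 4.0893 = 0.1695
c = 4 / 40.89^0.1695 = 4 / 1.876 = 2.132
S₃ = 2.132 × 9183^0.1695 = 2.132 × 4.696 ≈ 10.01

10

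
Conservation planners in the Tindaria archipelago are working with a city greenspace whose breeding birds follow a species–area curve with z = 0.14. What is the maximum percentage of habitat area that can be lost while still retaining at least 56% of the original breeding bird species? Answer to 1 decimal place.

Need (A_new/A_old)^0.14 = 0.56, so A_new/A_old = 0.56^(1/0.14) = 0.56^7.143
ln(A_new/A_old) = ln 0.56 / 0.14 = -0.5798 / 0.14 = -4.1416
A_new/A_old = e^-4.1416 ≈ 0.0159
Fraction that can be lost = 1 − 0.0159 = 0.9841

98.4%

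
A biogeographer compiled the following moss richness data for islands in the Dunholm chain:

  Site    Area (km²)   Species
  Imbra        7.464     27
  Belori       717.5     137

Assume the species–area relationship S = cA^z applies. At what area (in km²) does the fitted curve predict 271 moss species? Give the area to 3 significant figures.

z = ln(137/27) / ln(717.5/7.464) = 1.6241 / 4.5657 = 0.3557
c = 27 / 7.464^0.3557 = 27 / 2.044 = 13.21
A = (271/13.21)^(1/0.3557) ⇒ ln A = ln(20.52)/0.3557 = 8.4934
A = e^8.4934 ≈ 4882 km²

4880 km²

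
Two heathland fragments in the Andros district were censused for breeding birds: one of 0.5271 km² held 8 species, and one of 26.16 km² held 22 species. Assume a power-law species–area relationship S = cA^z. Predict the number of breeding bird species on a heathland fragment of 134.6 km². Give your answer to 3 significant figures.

33.6

z = ln(22/8) / ln(26.16/0.5271) = 1.0116 / 3.9046 = 0.2591
c = 8 / 0.5271^0.2591 = 8 / 0.8471 = 9.444
S₃ = 9.444 × 134.6^0.2591 = 9.444 × 3.561 ≈ 33.63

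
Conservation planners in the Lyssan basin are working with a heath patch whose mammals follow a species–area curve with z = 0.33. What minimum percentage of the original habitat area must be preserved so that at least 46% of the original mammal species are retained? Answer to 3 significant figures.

Need (A_new/A_old)^0.33 = 0.46, so A_new/A_old = 0.46^(1/0.33) = 0.46^3.03
ln(A_new/A_old) = ln 0.46 / 0.33 = -0.7765 / 0.33 = -2.3531
A_new/A_old = e^-2.3531 ≈ 0.09507

9.51%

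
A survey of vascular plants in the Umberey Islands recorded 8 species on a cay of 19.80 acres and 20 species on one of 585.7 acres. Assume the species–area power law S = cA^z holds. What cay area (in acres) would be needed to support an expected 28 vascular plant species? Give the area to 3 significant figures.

z = ln(20/8) / ln(585.7/19.8) = 0.9163 / 3.3871 = 0.2705
c = 8 / 19.8^0.2705 = 8 / 2.243 = 3.567
A = (28/3.567)^(1/0.2705) ⇒ ln A = ln(7.85)/0.2705 = 7.6166
A = e^7.6166 ≈ 2032 acres

2030 acres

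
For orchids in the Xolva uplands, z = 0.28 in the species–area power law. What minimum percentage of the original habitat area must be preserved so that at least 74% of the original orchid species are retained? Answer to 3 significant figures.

34.1%

Need (A_new/A_old)^0.28 = 0.74, so A_new/A_old = 0.74^(1/0.28) = 0.74^3.571
ln(A_new/A_old) = ln 0.74 / 0.28 = -0.3011 / 0.28 = -1.0754
A_new/A_old = e^-1.0754 ≈ 0.3412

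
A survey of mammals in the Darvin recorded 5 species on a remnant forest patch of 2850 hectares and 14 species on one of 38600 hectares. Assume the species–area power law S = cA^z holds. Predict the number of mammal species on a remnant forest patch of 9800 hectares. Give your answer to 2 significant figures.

8.1

z = ln(14/5) / ln(38600/2850) = 1.0296 / 2.6059 = 0.3951
c = 5 / 2850^0.3951 = 5 / 23.18 = 0.2157
S₃ = 0.2157 × 9800^0.3951 = 0.2157 × 37.75 ≈ 8.145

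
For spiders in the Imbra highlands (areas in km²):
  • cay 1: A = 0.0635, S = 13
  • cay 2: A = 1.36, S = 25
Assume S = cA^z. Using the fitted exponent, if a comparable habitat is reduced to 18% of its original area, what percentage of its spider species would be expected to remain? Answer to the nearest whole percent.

69%

z = ln(25/13) / ln(1.36/0.0635) = 0.6539 / 3.0642 = 0.2134
S_new/S_old = (A_new/A_old)^z = 0.18^0.2134 = exp(0.2134 × -1.7148) = 0.6935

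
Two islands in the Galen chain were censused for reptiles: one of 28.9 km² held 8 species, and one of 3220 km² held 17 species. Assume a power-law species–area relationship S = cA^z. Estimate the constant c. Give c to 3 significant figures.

4.67

z = ln(S₂/S₁) / ln(A₂/A₁) = ln(17/8) / ln(3220/28.9) = 0.7538 / 4.7133 = 0.1599
c = S₁ / A₁^z = 8 / 28.9^0.1599 = 8 / 1.713 = 4.672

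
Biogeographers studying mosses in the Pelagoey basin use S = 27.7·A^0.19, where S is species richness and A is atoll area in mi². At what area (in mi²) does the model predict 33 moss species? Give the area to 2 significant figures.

2.5 mi²

33 = 27.7 × A^0.19  ⇒  A^0.19 = 33/27.7 = 1.191
ln A = ln(1.191) / 0.19 = 0.1751 / 0.19 = 0.9214
A = e^0.9214 ≈ 2.513 mi²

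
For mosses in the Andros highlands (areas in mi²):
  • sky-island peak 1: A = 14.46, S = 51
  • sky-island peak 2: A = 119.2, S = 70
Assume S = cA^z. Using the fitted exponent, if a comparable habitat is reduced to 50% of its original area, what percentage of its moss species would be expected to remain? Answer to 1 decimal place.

90.1%

z = ln(70/51) / ln(119.2/14.46) = 0.3167 / 2.1094 = 0.1501
S_new/S_old = (A_new/A_old)^z = 0.5^0.1501 = exp(0.1501 × -0.6931) = 0.9012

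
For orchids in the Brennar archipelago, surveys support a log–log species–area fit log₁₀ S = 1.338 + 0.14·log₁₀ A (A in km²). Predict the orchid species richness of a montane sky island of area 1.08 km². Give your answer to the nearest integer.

S = 21.78 × 1.08^0.14
ln S = ln 21.78 + 0.14 × ln 1.08 = 3.0809 + 0.14 × 0.0770 = 3.0916
S = e^3.0916 ≈ 22.01

22 species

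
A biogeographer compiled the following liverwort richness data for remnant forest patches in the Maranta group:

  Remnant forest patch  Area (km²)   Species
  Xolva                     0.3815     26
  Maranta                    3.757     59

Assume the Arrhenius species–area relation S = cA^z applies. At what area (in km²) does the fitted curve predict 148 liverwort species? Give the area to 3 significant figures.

z = ln(59/26) / ln(3.757/0.3815) = 0.8194 / 2.2873 = 0.3583
c = 26 / 0.3815^0.3583 = 26 / 0.7081 = 36.72
A = (148/36.72)^(1/0.3583) ⇒ ln A = ln(4.03)/0.3583 = 3.8907
A = e^3.8907 ≈ 48.94 km²

48.9 km²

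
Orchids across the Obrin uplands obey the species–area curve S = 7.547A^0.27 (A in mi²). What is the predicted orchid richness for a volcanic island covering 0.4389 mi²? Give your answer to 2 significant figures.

S = 7.547 × 0.4389^0.27
ln S = ln 7.547 + 0.27 × ln 0.4389 = 2.0212 + 0.27 × -0.8235 = 1.7988
S = e^1.7988 ≈ 6.042

6.0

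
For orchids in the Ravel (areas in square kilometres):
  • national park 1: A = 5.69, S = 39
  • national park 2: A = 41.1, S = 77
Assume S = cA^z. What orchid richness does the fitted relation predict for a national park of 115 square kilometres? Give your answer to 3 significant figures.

110

z = ln(77/39) / ln(41.1/5.69) = 0.6802 / 1.9773 = 0.3440
c = 39 / 5.69^0.3440 = 39 / 1.819 = 21.44
S₃ = 21.44 × 115^0.3440 = 21.44 × 5.116 ≈ 109.7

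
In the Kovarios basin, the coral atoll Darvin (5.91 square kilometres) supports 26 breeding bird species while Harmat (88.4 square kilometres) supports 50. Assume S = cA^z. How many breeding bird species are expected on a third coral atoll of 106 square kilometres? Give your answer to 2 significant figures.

z = ln(50/26) / ln(88.4/5.91) = 0.6539 / 2.7052 = 0.2417
c = 26 / 5.91^0.2417 = 26 / 1.536 = 16.92
S₃ = 16.92 × 106^0.2417 = 16.92 × 3.087 ≈ 52.24

52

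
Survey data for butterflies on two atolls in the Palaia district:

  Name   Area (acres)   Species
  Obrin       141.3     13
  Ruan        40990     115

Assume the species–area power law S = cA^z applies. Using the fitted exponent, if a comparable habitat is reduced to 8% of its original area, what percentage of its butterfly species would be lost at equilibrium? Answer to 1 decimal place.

62.1%

z = ln(115/13) / ln(40990/141.3) = 2.1800 / 5.6702 = 0.3845
S_new/S_old = (A_new/A_old)^z = 0.08^0.3845 = exp(0.3845 × -2.5257) = 0.3787
Fraction lost = 1 − 0.3787 = 0.6213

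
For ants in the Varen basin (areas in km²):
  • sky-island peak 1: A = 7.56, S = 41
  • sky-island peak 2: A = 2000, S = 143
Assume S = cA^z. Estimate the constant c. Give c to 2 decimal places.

26.06

z = ln(S₂/S₁) / ln(A₂/A₁) = ln(143/41) / ln(2000/7.56) = 1.2493 / 5.5780 = 0.2240
c = S₁ / A₁^z = 41 / 7.56^0.2240 = 41 / 1.573 = 26.06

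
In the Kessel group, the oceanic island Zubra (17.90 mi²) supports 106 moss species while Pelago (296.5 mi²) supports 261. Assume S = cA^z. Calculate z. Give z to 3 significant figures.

Taking logs: ln S = ln c + z ln A, so z = (ln S₂ − ln S₁)/(ln A₂ − ln A₁).
z = ln(261/106) / ln(296.5/17.9) = ln(2.462) / ln(16.56) = 0.9011 / 2.8072 = 0.3210

0.321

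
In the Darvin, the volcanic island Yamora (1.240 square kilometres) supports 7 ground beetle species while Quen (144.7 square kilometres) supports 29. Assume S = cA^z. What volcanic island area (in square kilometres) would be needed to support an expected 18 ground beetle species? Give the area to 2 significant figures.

29 square kilometres

z = ln(29/7) / ln(144.7/1.24) = 1.4214 / 4.7596 = 0.2986
c = 7 / 1.24^0.2986 = 7 / 1.066 = 6.564
A = (18/6.564)^(1/0.2986) ⇒ ln A = ln(2.742)/0.2986 = 3.3777
A = e^3.3777 ≈ 29.3 square kilometres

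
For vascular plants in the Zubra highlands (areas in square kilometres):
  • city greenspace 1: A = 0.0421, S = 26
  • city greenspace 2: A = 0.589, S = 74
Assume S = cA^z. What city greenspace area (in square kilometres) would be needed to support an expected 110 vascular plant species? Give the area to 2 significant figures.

z = ln(74/26) / ln(0.589/0.0421) = 1.0460 / 2.6384 = 0.3964
c = 26 / 0.0421^0.3964 = 26 / 0.2848 = 91.28
A = (110/91.28)^(1/0.3964) ⇒ ln A = ln(1.205)/0.3964 = 0.4706
A = e^0.4706 ≈ 1.601 square kilometres

1.6 square kilometres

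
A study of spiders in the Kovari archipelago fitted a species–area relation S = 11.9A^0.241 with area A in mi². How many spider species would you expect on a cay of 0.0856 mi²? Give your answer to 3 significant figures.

S = 11.9 × 0.0856^0.241
ln S = ln 11.9 + 0.241 × ln 0.0856 = 2.4765 + 0.241 × -2.4581 = 1.8841
S = e^1.8841 ≈ 6.581

6.58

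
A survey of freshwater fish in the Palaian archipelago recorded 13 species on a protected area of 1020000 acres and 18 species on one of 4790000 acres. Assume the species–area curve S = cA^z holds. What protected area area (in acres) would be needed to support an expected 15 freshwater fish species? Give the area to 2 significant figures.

2000000 acres

z = ln(18/13) / ln(4790000/1020000) = 0.3254 / 1.5467 = 0.2104
c = 13 / 1020000^0.2104 = 13 / 18.37 = 0.7076
A = (15/0.7076)^(1/0.2104) ⇒ ln A = ln(21.2)/0.2104 = 14.5155
A = e^14.5155 ≈ 2013670 acres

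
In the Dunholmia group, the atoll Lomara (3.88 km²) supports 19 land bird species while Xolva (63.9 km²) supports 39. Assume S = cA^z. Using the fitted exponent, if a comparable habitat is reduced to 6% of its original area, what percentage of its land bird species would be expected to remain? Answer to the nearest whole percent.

49%

z = ln(39/19) / ln(63.9/3.88) = 0.7191 / 2.8015 = 0.2567
S_new/S_old = (A_new/A_old)^z = 0.06^0.2567 = exp(0.2567 × -2.8134) = 0.4857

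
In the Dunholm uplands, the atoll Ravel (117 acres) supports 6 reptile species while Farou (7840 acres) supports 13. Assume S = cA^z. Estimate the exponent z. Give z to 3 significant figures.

0.184

Taking logs: ln S = ln c + z ln A, so z = (ln S₂ − ln S₁)/(ln A₂ − ln A₁).
z = ln(13/6) / ln(7840/117) = ln(2.167) / ln(67.01) = 0.7732 / 4.2048 = 0.1839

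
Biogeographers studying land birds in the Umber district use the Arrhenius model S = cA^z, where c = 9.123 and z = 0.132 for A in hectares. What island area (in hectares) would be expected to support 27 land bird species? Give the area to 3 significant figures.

27 = 9.123 × A^0.132  ⇒  A^0.132 = 27/9.123 = 2.96
ln A = ln(2.96) / 0.132 = 1.0850 / 0.132 = 8.2200
A = e^8.2200 ≈ 3714 hectares

3710 hectares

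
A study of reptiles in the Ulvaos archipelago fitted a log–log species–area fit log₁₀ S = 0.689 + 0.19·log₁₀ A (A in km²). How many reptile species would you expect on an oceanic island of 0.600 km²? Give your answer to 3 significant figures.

4.43

S = 4.887 × 0.6^0.19
ln S = ln 4.887 + 0.19 × ln 0.6 = 1.5865 + 0.19 × -0.5108 = 1.4894
S = e^1.4894 ≈ 4.435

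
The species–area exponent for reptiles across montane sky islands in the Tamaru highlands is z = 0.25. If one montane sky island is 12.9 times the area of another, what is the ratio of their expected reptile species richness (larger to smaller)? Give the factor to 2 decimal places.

S₂/S₁ = (A₂/A₁)^z = 12.9^0.25
ln(S₂/S₁) = 0.25 × ln 12.9 = 0.25 × 2.5572 = 0.6393
S₂/S₁ = e^0.6393 ≈ 1.895

1.90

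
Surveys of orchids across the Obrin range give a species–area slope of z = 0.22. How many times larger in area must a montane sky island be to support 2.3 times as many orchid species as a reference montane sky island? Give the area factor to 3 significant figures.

(A₂/A₁)^0.22 = 2.3, so A₂/A₁ = 2.3^(1/0.22) = 2.3^4.545
ln(A₂/A₁) = ln 2.3 / 0.22 = 0.8329 / 0.22 = 3.7860
A₂/A₁ = e^3.7860 ≈ 44.08

44.1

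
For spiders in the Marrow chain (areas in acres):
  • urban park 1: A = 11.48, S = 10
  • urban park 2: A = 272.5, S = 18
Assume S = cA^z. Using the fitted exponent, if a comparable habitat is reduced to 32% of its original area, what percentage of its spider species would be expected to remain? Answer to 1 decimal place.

z = ln(18/10) / ln(272.5/11.48) = 0.5878 / 3.1670 = 0.1856
S_new/S_old = (A_new/A_old)^z = 0.32^0.1856 = exp(0.1856 × -1.1394) = 0.8094

80.9%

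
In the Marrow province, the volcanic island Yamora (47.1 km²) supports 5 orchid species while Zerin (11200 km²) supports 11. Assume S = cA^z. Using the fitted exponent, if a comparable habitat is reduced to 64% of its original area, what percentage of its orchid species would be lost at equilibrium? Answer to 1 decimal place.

z = ln(11/5) / ln(11200/47.1) = 0.7885 / 5.4714 = 0.1441
S_new/S_old = (A_new/A_old)^z = 0.64^0.1441 = exp(0.1441 × -0.4463) = 0.9377
Fraction lost = 1 − 0.9377 = 0.06229

6.2%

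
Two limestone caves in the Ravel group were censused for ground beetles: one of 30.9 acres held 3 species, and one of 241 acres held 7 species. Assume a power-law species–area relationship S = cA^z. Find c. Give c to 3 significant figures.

z = ln(S₂/S₁) / ln(A₂/A₁) = ln(7/3) / ln(241/30.9) = 0.8473 / 2.0540 = 0.4125
c = S₁ / A₁^z = 3 / 30.9^0.4125 = 3 / 4.117 = 0.7286

0.729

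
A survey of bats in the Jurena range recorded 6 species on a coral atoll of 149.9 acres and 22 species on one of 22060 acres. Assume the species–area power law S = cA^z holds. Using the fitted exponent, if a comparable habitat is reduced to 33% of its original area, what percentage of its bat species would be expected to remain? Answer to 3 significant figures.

74.9%

z = ln(22/6) / ln(22060/149.9) = 1.2993 / 4.9916 = 0.2603
S_new/S_old = (A_new/A_old)^z = 0.33^0.2603 = exp(0.2603 × -1.1087) = 0.7493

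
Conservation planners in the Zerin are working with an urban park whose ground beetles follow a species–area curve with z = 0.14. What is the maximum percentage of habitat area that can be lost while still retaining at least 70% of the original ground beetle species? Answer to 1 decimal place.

92.2%

Need (A_new/A_old)^0.14 = 0.7, so A_new/A_old = 0.7^(1/0.14) = 0.7^7.143
ln(A_new/A_old) = ln 0.7 / 0.14 = -0.3567 / 0.14 = -2.5477
A_new/A_old = e^-2.5477 ≈ 0.07826
Fraction that can be lost = 1 − 0.07826 = 0.9217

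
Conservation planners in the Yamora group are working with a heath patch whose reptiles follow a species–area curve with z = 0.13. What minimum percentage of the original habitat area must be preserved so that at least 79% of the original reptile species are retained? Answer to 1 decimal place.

Need (A_new/A_old)^0.13 = 0.79, so A_new/A_old = 0.79^(1/0.13) = 0.79^7.692
ln(A_new/A_old) = ln 0.79 / 0.13 = -0.2357 / 0.13 = -1.8132
A_new/A_old = e^-1.8132 ≈ 0.1631

16.3%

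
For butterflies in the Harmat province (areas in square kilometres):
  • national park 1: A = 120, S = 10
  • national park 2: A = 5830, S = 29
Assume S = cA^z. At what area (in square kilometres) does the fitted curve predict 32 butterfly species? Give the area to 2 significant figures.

8300 square kilometres

z = ln(29/10) / ln(5830/120) = 1.0647 / 3.8833 = 0.2742
c = 10 / 120^0.2742 = 10 / 3.716 = 2.691
A = (32/2.691)^(1/0.2742) ⇒ ln A = ln(11.89)/0.2742 = 9.0298
A = e^9.0298 ≈ 8348 square kilometres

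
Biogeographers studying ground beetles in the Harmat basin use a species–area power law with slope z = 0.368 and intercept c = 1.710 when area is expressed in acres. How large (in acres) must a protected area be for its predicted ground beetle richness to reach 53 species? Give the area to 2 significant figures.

11000 acres

53 = 1.71 × A^0.368  ⇒  A^0.368 = 53/1.71 = 30.99
ln A = ln(30.99) / 0.368 = 3.4338 / 0.368 = 9.3310
A = e^9.3310 ≈ 11282 acres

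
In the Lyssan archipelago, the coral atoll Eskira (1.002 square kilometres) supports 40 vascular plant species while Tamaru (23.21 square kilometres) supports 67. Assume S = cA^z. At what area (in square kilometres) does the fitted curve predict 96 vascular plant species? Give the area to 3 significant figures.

z = ln(67/40) / ln(23.21/1.002) = 0.5158 / 3.1426 = 0.1641
c = 40 / 1.002^0.1641 = 40 / 1 = 39.99
A = (96/39.99)^(1/0.1641) ⇒ ln A = ln(2.401)/0.1641 = 5.3358
A = e^5.3358 ≈ 207.6 square kilometres

208 square kilometres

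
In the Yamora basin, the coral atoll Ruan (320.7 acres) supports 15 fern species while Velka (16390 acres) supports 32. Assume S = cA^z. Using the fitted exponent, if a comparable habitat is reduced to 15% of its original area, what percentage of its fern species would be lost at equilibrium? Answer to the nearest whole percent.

z = ln(32/15) / ln(16390/320.7) = 0.7577 / 3.9339 = 0.1926
S_new/S_old = (A_new/A_old)^z = 0.15^0.1926 = exp(0.1926 × -1.8971) = 0.6939
Fraction lost = 1 − 0.6939 = 0.3061

31%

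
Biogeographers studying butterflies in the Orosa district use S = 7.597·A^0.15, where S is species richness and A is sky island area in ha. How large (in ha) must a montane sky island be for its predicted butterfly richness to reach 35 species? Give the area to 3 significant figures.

35 = 7.597 × A^0.15  ⇒  A^0.15 = 35/7.597 = 4.607
ln A = ln(4.607) / 0.15 = 1.5276 / 0.15 = 10.1840
A = e^10.1840 ≈ 26475 ha

26500 ha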